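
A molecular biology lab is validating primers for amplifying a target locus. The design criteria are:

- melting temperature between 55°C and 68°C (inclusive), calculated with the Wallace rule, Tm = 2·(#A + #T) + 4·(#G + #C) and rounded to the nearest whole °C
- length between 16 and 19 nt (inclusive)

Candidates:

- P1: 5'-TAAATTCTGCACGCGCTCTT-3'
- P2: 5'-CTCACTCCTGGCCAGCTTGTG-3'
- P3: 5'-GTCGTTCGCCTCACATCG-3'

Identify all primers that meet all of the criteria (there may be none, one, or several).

P3 only.

P1 (20 nt, A=4 T=7 G=3 C=6): Tm = 2·11 + 4·9 = 58°C ✓; length 20, outside 16–19 ✗ — fails.
P2 (21 nt, A=2 T=6 G=5 C=8): Tm = 2·8 + 4·13 = 68°C ✓; length 21, outside 16–19 ✗ — fails.
P3 (18 nt, A=2 T=5 G=4 C=7): Tm = 2·7 + 4·11 = 58°C ✓; length 18 ✓ — passes.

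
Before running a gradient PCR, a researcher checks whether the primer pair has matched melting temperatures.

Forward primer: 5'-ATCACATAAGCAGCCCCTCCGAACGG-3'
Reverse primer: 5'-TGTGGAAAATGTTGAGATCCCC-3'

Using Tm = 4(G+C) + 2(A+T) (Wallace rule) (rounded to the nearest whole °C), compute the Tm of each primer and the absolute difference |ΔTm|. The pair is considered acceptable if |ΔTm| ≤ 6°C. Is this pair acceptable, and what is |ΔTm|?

|ΔTm| = 18°C; the pair is not acceptable.

Forward: A=8 T=3 G=5 C=10 → Tm = 2·11 + 4·15 = 82°C.
Reverse: A=6 T=6 G=6 C=4 → Tm = 2·12 + 4·10 = 64°C.
|ΔTm| = |82 − 64| = 18°C, > 6°C.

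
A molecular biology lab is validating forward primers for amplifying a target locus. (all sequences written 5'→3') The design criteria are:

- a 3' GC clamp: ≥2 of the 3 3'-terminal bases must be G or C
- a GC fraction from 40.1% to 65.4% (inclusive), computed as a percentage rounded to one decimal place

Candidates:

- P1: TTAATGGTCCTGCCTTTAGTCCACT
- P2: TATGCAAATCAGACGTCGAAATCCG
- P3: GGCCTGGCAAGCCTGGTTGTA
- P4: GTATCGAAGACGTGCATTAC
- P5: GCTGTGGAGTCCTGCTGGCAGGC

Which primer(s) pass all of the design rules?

P2 only.

P1 (25 nt, A=4 T=10 G=4 C=7): 3' end ACT has 1 G/C, need ≥2 ✗; GC 11/25 = 44.0% ✓ — fails.
P2 (25 nt, A=9 T=5 G=5 C=6): 3' end CCG has 3 G/C ✓; GC 11/25 = 44.0% ✓ — passes.
P3 (21 nt, A=3 T=5 G=8 C=5): 3' end GTA has 1 G/C, need ≥2 ✗; GC 13/21 = 61.9% ✓ — fails.
P4 (20 nt, A=6 T=5 G=5 C=4): 3' end TAC has 1 G/C, need ≥2 ✗; GC 9/20 = 45.0% ✓ — fails.
P5 (23 nt, A=2 T=5 G=10 C=6): 3' end GGC has 3 G/C ✓; GC 16/23 = 69.6%, outside 40.1–65.4% ✗ — fails.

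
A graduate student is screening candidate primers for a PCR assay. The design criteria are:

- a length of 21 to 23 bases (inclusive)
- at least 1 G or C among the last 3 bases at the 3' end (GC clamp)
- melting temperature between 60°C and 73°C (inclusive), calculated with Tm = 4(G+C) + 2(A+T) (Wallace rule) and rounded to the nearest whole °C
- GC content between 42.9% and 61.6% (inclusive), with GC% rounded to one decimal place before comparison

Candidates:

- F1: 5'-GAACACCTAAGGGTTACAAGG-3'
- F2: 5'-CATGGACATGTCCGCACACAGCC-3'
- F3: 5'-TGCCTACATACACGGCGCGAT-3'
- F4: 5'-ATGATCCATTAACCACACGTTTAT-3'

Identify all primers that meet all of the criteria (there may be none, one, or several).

F1 (21 nt, A=8 T=3 G=6 C=4): length 21 ✓; 3' end AGG has 2 G/C ✓; Tm = 2·11 + 4·10 = 62°C ✓; GC 10/21 = 47.6% ✓ — passes.
F2 (23 nt, A=6 T=3 G=5 C=9): length 23 ✓; 3' end GCC has 3 G/C ✓; Tm = 2·9 + 4·14 = 74°C, outside 60–73°C ✗; GC 14/23 = 60.9% ✓ — fails.
F3 (21 nt, A=5 T=4 G=5 C=7): length 21 ✓; 3' end GAT has 1 G/C ✓; Tm = 2·9 + 4·12 = 66°C ✓; GC 12/21 = 57.1% ✓ — passes.
F4 (24 nt, A=8 T=8 G=2 C=6): length 24, outside 21–23 ✗; 3' end TAT has 0 G/C, need ≥1 ✗; Tm = 2·16 + 4·8 = 64°C ✓; GC 8/24 = 33.3%, outside 42.9–61.6% ✗ — fails.

F1 and F3.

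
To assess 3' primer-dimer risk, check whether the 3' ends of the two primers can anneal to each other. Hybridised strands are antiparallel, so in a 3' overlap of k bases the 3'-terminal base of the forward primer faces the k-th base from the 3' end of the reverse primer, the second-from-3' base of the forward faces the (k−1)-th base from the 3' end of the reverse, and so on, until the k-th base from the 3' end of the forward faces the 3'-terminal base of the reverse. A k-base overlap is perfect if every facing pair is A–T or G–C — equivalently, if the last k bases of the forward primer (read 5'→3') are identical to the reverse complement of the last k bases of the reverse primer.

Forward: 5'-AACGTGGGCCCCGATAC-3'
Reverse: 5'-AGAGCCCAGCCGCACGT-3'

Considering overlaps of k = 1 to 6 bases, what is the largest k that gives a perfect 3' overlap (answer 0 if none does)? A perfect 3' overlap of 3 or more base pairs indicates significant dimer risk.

Longest perfect overlap: 2 complementary base pairs; below the dimer-risk threshold (threshold 3).

Last 6 bases (5'→3') — forward …CGATAC, reverse …GCACGT.
Reverse complement of the reverse primer's last 6 bases: ACGTGC; its first k bases are the reverse complement of the reverse primer's last k bases, so a perfect k-base overlap needs the forward primer's last k bases to equal them.
Comparing (forward last k vs required): k=1: C vs A ✗; k=2: AC vs AC ✓; k=3: TAC vs ACG ✗; k=4: ATAC vs ACGT ✗; k=5: GATAC vs ACGTG ✗; k=6: CGATAC vs ACGTGC ✗.
Only k = 2 is perfect, so the longest perfect 3' overlap is 2.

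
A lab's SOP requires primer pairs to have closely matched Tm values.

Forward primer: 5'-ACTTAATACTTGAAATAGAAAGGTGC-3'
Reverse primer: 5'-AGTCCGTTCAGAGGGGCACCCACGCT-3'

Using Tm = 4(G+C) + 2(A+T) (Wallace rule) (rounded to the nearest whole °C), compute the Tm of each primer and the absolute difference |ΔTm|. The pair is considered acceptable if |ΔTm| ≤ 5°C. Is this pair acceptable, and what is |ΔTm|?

|ΔTm| = 18°C; the pair is not acceptable.

Forward: A=11 T=7 G=5 C=3 → Tm = 2·18 + 4·8 = 68°C.
Reverse: A=5 T=4 G=8 C=9 → Tm = 2·9 + 4·17 = 86°C.
|ΔTm| = |68 − 86| = 18°C, > 5°C.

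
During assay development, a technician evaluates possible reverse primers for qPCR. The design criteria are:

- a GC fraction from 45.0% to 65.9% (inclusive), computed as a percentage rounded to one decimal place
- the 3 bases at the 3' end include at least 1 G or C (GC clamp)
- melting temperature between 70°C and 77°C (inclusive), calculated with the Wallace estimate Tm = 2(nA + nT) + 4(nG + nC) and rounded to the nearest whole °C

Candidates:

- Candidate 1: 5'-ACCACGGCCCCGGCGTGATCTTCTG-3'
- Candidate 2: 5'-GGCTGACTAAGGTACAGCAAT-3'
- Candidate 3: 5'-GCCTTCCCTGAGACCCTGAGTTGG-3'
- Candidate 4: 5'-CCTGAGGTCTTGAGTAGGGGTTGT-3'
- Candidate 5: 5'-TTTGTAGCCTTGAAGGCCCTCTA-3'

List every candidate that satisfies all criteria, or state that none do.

Candidate 4 only.

Candidate 1 (25 nt, A=3 T=5 G=7 C=10): GC 17/25 = 68.0%, outside 45.0–65.9% ✗; 3' end CTG has 2 G/C ✓; Tm = 2·8 + 4·17 = 84°C, outside 70–77°C ✗ — fails.
Candidate 2 (21 nt, A=7 T=4 G=6 C=4): GC 10/21 = 47.6% ✓; 3' end AAT has 0 G/C, need ≥1 ✗; Tm = 2·11 + 4·10 = 62°C, outside 70–77°C ✗ — fails.
Candidate 3 (24 nt, A=3 T=6 G=7 C=8): GC 15/24 = 62.5% ✓; 3' end TGG has 2 G/C ✓; Tm = 2·9 + 4·15 = 78°C, outside 70–77°C ✗ — fails.
Candidate 4 (24 nt, A=3 T=8 G=10 C=3): GC 13/24 = 54.2% ✓; 3' end TGT has 1 G/C ✓; Tm = 2·11 + 4·13 = 74°C ✓ — passes.
Candidate 5 (23 nt, A=4 T=8 G=5 C=6): GC 11/23 = 47.8% ✓; 3' end CTA has 1 G/C ✓; Tm = 2·12 + 4·11 = 68°C, outside 70–77°C ✗ — fails.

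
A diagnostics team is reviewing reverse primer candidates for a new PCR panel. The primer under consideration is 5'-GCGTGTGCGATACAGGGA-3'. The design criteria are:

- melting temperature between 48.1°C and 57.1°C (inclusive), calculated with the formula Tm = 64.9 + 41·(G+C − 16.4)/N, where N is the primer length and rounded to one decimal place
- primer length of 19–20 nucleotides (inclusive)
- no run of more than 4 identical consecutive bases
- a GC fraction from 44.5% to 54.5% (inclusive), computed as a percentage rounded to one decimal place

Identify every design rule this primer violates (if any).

Base counts: A=4, T=3, G=8, C=3 (length 18).
Tm: Tm = 64.9 + 41·(11 − 16.4)/18 = 52.6°C ✓
length: length 18, outside 19–20 ✗
homopolymer run: longest run = 3 ✓
GC content: GC 11/18 = 61.1%, outside 44.5–54.5% ✗

Fails: length, GC content.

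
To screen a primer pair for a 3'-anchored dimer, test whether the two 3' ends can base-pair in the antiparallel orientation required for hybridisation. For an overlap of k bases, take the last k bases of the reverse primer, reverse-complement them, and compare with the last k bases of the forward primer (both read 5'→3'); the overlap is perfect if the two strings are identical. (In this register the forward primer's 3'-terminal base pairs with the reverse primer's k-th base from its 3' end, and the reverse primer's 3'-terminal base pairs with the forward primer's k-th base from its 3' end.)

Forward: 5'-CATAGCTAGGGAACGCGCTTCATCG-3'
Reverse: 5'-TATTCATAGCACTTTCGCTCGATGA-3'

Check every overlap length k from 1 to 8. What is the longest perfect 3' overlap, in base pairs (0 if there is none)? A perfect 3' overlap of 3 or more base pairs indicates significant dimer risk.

Longest perfect overlap: 6 complementary base pairs; significant dimer risk (threshold 3).

Last 8 bases (5'→3') — forward …CTTCATCG, reverse …CTCGATGA.
Reverse complement of the reverse primer's last 8 bases: TCATCGAG; its first k bases are the reverse complement of the reverse primer's last k bases, so a perfect k-base overlap needs the forward primer's last k bases to equal them.
Comparing (forward last k vs required): k=1: G vs T ✗; k=2: CG vs TC ✗; k=3: TCG vs TCA ✗; k=4: ATCG vs TCAT ✗; k=5: CATCG vs TCATC ✗; k=6: TCATCG vs TCATCG ✓; k=7: TTCATCG vs TCATCGA ✗; k=8: CTTCATCG vs TCATCGAG ✗.
Only k = 6 is perfect, so the longest perfect 3' overlap is 6.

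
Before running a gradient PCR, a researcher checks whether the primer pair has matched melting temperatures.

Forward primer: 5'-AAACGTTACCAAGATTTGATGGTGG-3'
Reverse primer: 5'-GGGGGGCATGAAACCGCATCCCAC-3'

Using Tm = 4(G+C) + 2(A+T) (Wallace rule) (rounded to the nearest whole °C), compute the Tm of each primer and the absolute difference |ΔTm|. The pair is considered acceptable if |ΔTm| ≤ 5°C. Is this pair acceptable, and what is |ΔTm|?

Forward: A=8 T=7 G=7 C=3 → Tm = 2·15 + 4·10 = 70°C.
Reverse: A=6 T=2 G=8 C=8 → Tm = 2·8 + 4·16 = 80°C.
|ΔTm| = |70 − 80| = 10°C, > 5°C.

|ΔTm| = 10°C; the pair is not acceptable.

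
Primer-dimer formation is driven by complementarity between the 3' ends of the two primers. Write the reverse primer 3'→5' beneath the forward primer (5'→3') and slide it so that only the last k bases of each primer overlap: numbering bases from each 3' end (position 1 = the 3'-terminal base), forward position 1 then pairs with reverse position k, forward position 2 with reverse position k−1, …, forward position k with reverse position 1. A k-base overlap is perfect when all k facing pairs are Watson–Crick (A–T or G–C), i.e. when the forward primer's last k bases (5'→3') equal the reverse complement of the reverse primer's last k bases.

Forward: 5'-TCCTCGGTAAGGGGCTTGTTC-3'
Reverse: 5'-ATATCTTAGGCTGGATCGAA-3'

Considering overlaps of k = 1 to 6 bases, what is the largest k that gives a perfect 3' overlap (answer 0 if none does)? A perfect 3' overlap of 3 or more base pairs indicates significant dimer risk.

Last 6 bases (5'→3') — forward …TTGTTC, reverse …ATCGAA.
Reverse complement of the reverse primer's last 6 bases: TTCGAT; its first k bases are the reverse complement of the reverse primer's last k bases, so a perfect k-base overlap needs the forward primer's last k bases to equal them.
Comparing (forward last k vs required): k=1: C vs T ✗; k=2: TC vs TT ✗; k=3: TTC vs TTC ✓; k=4: GTTC vs TTCG ✗; k=5: TGTTC vs TTCGA ✗; k=6: TTGTTC vs TTCGAT ✗.
Only k = 3 is perfect, so the longest perfect 3' overlap is 3.

Longest perfect overlap: 3 complementary base pairs; significant dimer risk (threshold 3).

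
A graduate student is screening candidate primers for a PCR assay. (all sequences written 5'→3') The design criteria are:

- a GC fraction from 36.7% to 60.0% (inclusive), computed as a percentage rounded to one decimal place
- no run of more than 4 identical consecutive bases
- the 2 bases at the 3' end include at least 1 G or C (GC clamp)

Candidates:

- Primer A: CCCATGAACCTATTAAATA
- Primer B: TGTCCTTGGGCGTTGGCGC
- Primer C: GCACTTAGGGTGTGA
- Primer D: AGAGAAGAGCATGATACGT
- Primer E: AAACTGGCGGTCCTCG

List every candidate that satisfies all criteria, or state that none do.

Primer A (19 nt, A=8 T=5 G=1 C=5): GC 6/19 = 31.6%, outside 36.7–60.0% ✗; longest run = 3 ✓; 3' end TA has 0 G/C, need ≥1 ✗ — fails.
Primer B (19 nt, A=0 T=6 G=8 C=5): GC 13/19 = 68.4%, outside 36.7–60.0% ✗; longest run = 3 ✓; 3' end GC has 2 G/C ✓ — fails.
Primer C (15 nt, A=3 T=4 G=6 C=2): GC 8/15 = 53.3% ✓; longest run = 3 ✓; 3' end GA has 1 G/C ✓ — passes.
Primer D (19 nt, A=8 T=3 G=6 C=2): GC 8/19 = 42.1% ✓; longest run = 2 ✓; 3' end GT has 1 G/C ✓ — passes.
Primer E (16 nt, A=3 T=3 G=5 C=5): GC 10/16 = 62.5%, outside 36.7–60.0% ✗; longest run = 3 ✓; 3' end CG has 2 G/C ✓ — fails.

Primer C and Primer D.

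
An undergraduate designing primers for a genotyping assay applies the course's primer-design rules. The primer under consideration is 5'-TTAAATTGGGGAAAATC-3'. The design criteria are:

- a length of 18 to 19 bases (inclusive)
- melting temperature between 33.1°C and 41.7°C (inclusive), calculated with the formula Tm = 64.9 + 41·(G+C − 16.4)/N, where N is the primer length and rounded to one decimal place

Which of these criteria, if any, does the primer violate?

Base counts: A=7, T=5, G=4, C=1 (length 17).
length: length 17, outside 18–19 ✗
Tm: Tm = 64.9 + 41·(5 − 16.4)/17 = 37.4°C ✓

Fails: length.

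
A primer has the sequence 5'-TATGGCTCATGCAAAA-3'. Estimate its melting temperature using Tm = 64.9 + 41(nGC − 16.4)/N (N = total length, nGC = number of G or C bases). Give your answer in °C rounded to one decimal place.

Base counts: A=6, T=4, G=3, C=3; G+C = 6, N = 16.
Tm = 64.9 + 41·(6 − 16.4)/16 = 64.9 + -426.40/16 = 38.3°C.

38.3°C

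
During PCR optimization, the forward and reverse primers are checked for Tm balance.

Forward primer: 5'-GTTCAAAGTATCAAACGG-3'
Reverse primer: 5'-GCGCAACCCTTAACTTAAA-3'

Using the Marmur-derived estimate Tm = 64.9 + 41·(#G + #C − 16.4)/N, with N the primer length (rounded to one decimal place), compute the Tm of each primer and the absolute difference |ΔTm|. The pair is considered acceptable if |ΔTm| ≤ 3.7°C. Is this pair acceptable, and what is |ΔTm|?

|ΔTm| = 3.3°C; the pair is acceptable.

Forward: G+C = 7, N = 18 → Tm = 64.9 + 41·(7 − 16.4)/18 = 43.5°C.
Reverse: G+C = 8, N = 19 → Tm = 64.9 + 41·(8 − 16.4)/19 = 46.8°C.
|ΔTm| = |43.5 − 46.8| = 3.3°C, ≤ 3.7°C.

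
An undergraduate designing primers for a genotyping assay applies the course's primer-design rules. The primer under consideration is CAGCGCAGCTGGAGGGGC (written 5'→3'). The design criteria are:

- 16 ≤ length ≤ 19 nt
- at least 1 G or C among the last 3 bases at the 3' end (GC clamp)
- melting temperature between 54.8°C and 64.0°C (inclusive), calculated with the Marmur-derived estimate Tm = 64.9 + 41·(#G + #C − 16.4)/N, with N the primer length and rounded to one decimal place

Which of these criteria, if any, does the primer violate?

Base counts: A=3, T=1, G=9, C=5 (length 18).
length: length 18 ✓
GC clamp: 3' end GGC has 3 G/C ✓
Tm: Tm = 64.9 + 41·(14 − 16.4)/18 = 59.4°C ✓

Meets all criteria.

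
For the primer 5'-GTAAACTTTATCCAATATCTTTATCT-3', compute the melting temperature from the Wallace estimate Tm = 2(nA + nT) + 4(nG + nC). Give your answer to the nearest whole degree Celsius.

Base counts: A=8, T=12, G=1, C=5 (length 26).
Tm = 2·(8+12) + 4·(1+5) = 2·20 + 4·6 = 40 + 24 = 64°C.

64°C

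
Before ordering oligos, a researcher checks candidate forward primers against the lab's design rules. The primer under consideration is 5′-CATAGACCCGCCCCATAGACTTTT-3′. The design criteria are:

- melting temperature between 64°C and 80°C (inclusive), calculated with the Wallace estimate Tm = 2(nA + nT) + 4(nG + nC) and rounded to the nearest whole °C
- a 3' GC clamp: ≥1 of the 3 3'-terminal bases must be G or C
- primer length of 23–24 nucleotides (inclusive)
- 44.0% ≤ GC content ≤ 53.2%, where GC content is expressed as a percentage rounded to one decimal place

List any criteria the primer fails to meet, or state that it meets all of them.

Fails: GC clamp.

Base counts: A=6, T=6, G=3, C=9 (length 24).
Tm: Tm = 2·12 + 4·12 = 72°C ✓
GC clamp: 3' end TTT has 0 G/C, need ≥1 ✗
length: length 24 ✓
GC content: GC 12/24 = 50.0% ✓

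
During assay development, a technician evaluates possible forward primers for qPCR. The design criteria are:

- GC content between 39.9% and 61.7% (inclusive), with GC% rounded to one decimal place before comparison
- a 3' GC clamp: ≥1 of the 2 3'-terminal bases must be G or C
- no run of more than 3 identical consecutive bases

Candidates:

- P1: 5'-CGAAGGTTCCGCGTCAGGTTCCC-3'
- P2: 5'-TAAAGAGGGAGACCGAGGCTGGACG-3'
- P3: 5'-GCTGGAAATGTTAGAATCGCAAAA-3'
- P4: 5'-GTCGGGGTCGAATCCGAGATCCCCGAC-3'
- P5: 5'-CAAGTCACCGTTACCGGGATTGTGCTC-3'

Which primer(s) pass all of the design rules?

P1 (23 nt, A=3 T=5 G=7 C=8): GC 15/23 = 65.2%, outside 39.9–61.7% ✗; 3' end CC has 2 G/C ✓; longest run = 3 ✓ — fails.
P2 (25 nt, A=8 T=2 G=11 C=4): GC 15/25 = 60.0% ✓; 3' end CG has 2 G/C ✓; longest run = 3 ✓ — passes.
P3 (24 nt, A=10 T=5 G=6 C=3): GC 9/24 = 37.5%, outside 39.9–61.7% ✗; 3' end AA has 0 G/C, need ≥1 ✗; longest run = 4, exceeds 3 ✗ — fails.
P4 (27 nt, A=5 T=4 G=9 C=9): GC 18/27 = 66.7%, outside 39.9–61.7% ✗; 3' end AC has 1 G/C ✓; longest run = 4, exceeds 3 ✗ — fails.
P5 (27 nt, A=5 T=7 G=7 C=8): GC 15/27 = 55.6% ✓; 3' end TC has 1 G/C ✓; longest run = 3 ✓ — passes.

P2 and P5.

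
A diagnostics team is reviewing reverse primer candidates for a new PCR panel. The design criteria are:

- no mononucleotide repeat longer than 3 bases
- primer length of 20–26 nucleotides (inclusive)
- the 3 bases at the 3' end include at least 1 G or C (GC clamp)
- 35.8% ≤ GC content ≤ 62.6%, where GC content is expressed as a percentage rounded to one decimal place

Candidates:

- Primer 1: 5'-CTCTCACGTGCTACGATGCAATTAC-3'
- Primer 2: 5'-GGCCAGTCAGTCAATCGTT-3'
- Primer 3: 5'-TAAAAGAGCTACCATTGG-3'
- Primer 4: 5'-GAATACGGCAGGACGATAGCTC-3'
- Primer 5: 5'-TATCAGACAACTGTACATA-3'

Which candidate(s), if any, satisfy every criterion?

Primer 1 and Primer 4.

Primer 1 (25 nt, A=6 T=7 G=4 C=8): longest run = 2 ✓; length 25 ✓; 3' end TAC has 1 G/C ✓; GC 12/25 = 48.0% ✓ — passes.
Primer 2 (19 nt, A=4 T=5 G=5 C=5): longest run = 2 ✓; length 19, outside 20–26 ✗; 3' end GTT has 1 G/C ✓; GC 10/19 = 52.6% ✓ — fails.
Primer 3 (18 nt, A=7 T=4 G=4 C=3): longest run = 4, exceeds 3 ✗; length 18, outside 20–26 ✗; 3' end TGG has 2 G/C ✓; GC 7/18 = 38.9% ✓ — fails.
Primer 4 (22 nt, A=7 T=3 G=7 C=5): longest run = 2 ✓; length 22 ✓; 3' end CTC has 2 G/C ✓; GC 12/22 = 54.5% ✓ — passes.
Primer 5 (19 nt, A=8 T=5 G=2 C=4): longest run = 2 ✓; length 19, outside 20–26 ✗; 3' end ATA has 0 G/C, need ≥1 ✗; GC 6/19 = 31.6%, outside 35.8–62.6% ✗ — fails.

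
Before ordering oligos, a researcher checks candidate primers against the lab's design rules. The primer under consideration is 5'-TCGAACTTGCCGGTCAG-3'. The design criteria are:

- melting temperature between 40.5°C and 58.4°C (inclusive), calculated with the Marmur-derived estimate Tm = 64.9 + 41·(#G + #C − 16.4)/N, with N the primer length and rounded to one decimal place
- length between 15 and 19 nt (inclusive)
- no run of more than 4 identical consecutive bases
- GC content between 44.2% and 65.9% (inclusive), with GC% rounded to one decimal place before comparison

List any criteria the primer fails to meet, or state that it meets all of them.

Base counts: A=3, T=4, G=5, C=5 (length 17).
Tm: Tm = 64.9 + 41·(10 − 16.4)/17 = 49.5°C ✓
length: length 17 ✓
homopolymer run: longest run = 2 ✓
GC content: GC 10/17 = 58.8% ✓

Meets all criteria.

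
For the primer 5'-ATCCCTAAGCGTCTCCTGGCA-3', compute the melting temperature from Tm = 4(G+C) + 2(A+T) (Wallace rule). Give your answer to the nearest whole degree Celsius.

Base counts: A=4, T=5, G=4, C=8 (length 21).
Tm = 2·(4+5) + 4·(4+8) = 2·9 + 4·12 = 18 + 48 = 66°C.

66°C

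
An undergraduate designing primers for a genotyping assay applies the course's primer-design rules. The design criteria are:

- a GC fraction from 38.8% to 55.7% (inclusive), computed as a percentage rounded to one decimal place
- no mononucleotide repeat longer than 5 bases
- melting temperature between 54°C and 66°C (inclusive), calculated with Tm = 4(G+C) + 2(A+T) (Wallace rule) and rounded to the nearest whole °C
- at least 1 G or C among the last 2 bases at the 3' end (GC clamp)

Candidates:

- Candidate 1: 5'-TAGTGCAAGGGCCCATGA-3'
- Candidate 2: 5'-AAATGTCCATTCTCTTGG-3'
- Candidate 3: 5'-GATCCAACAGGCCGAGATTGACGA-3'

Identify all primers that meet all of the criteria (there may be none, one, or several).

Candidate 1 only.

Candidate 1 (18 nt, A=5 T=3 G=6 C=4): GC 10/18 = 55.6% ✓; longest run = 3 ✓; Tm = 2·8 + 4·10 = 56°C ✓; 3' end GA has 1 G/C ✓ — passes.
Candidate 2 (18 nt, A=4 T=7 G=3 C=4): GC 7/18 = 38.9% ✓; longest run = 3 ✓; Tm = 2·11 + 4·7 = 50°C, outside 54–66°C ✗; 3' end GG has 2 G/C ✓ — fails.
Candidate 3 (24 nt, A=8 T=3 G=7 C=6): GC 13/24 = 54.2% ✓; longest run = 2 ✓; Tm = 2·11 + 4·13 = 74°C, outside 54–66°C ✗; 3' end GA has 1 G/C ✓ — fails.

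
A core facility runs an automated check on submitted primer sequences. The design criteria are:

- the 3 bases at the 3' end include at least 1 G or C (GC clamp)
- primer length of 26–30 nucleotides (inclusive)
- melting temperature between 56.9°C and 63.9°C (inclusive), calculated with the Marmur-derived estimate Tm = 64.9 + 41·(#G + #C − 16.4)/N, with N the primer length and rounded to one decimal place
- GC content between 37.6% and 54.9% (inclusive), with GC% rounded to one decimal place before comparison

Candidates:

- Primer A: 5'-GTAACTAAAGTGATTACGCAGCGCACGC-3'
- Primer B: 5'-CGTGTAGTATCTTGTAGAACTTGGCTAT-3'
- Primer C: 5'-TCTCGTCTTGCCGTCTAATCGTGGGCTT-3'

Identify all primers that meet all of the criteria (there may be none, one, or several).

Primer A and Primer C.

Primer A (28 nt, A=9 T=5 G=7 C=7): 3' end CGC has 3 G/C ✓; length 28 ✓; Tm = 64.9 + 41·(14 − 16.4)/28 = 61.4°C ✓; GC 14/28 = 50.0% ✓ — passes.
Primer B (28 nt, A=6 T=11 G=7 C=4): 3' end TAT has 0 G/C, need ≥1 ✗; length 28 ✓; Tm = 64.9 + 41·(11 − 16.4)/28 = 57.0°C ✓; GC 11/28 = 39.3% ✓ — fails.
Primer C (28 nt, A=2 T=11 G=7 C=8): 3' end CTT has 1 G/C ✓; length 28 ✓; Tm = 64.9 + 41·(15 − 16.4)/28 = 62.9°C ✓; GC 15/28 = 53.6% ✓ — passes.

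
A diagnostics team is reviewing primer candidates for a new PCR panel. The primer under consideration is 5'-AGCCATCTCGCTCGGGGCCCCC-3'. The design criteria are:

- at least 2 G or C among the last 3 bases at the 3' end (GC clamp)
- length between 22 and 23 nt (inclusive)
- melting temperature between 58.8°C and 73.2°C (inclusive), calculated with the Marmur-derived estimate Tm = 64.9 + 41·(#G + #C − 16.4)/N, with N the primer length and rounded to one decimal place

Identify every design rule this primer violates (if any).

Base counts: A=2, T=3, G=6, C=11 (length 22).
GC clamp: 3' end CCC has 3 G/C ✓
length: length 22 ✓
Tm: Tm = 64.9 + 41·(17 − 16.4)/22 = 66.0°C ✓

Meets all criteria.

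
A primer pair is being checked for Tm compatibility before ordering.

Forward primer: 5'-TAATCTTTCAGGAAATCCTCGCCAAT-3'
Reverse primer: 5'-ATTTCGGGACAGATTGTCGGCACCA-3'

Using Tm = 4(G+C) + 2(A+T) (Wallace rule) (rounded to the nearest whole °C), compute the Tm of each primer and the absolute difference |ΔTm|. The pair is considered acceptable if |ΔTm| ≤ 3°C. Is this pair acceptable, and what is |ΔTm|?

Forward: A=8 T=8 G=3 C=7 → Tm = 2·16 + 4·10 = 72°C.
Reverse: A=6 T=6 G=7 C=6 → Tm = 2·12 + 4·13 = 76°C.
|ΔTm| = |72 − 76| = 4°C, > 3°C.

|ΔTm| = 4°C; the pair is not acceptable.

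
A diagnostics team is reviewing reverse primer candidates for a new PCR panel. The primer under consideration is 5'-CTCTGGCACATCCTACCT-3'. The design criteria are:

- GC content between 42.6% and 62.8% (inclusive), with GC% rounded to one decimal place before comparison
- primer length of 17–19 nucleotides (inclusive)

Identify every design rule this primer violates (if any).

Base counts: A=3, T=5, G=2, C=8 (length 18).
GC content: GC 10/18 = 55.6% ✓
length: length 18 ✓

Meets all criteria.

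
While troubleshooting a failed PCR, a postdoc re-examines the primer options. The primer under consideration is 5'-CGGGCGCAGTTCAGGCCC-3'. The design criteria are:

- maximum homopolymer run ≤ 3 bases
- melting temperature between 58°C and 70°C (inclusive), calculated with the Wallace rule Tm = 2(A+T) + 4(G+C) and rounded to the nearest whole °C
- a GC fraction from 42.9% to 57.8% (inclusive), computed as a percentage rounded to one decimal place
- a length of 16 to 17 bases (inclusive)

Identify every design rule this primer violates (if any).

Fails: GC content, length.

Base counts: A=2, T=2, G=7, C=7 (length 18).
homopolymer run: longest run = 3 ✓
Tm: Tm = 2·4 + 4·14 = 64°C ✓
GC content: GC 14/18 = 77.8%, outside 42.9–57.8% ✗
length: length 18, outside 16–17 ✗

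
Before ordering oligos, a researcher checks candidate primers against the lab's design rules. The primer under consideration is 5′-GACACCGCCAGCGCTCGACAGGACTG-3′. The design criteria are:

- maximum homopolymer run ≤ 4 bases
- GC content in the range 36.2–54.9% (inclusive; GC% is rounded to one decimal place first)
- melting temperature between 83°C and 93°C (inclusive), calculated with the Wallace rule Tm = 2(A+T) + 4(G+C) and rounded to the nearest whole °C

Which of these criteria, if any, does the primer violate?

Fails: GC content.

Base counts: A=6, T=2, G=8, C=10 (length 26).
homopolymer run: longest run = 2 ✓
GC content: GC 18/26 = 69.2%, outside 36.2–54.9% ✗
Tm: Tm = 2·8 + 4·18 = 88°C ✓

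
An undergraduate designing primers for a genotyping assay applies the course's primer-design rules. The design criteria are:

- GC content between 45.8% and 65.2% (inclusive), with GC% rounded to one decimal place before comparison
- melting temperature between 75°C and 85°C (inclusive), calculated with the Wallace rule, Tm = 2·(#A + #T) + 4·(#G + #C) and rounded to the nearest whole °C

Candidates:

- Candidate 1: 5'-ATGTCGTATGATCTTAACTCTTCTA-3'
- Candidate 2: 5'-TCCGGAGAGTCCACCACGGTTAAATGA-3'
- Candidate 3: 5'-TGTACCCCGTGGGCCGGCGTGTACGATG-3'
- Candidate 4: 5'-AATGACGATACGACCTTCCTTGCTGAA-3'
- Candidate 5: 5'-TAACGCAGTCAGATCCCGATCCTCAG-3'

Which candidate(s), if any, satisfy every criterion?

Candidate 2 and Candidate 5.

Candidate 1 (25 nt, A=6 T=11 G=3 C=5): GC 8/25 = 32.0%, outside 45.8–65.2% ✗; Tm = 2·17 + 4·8 = 66°C, outside 75–85°C ✗ — fails.
Candidate 2 (27 nt, A=8 T=5 G=7 C=7): GC 14/27 = 51.9% ✓; Tm = 2·13 + 4·14 = 82°C ✓ — passes.
Candidate 3 (28 nt, A=3 T=6 G=11 C=8): GC 19/28 = 67.9%, outside 45.8–65.2% ✗; Tm = 2·9 + 4·19 = 94°C, outside 75–85°C ✗ — fails.
Candidate 4 (27 nt, A=8 T=7 G=5 C=7): GC 12/27 = 44.4%, outside 45.8–65.2% ✗; Tm = 2·15 + 4·12 = 78°C ✓ — fails.
Candidate 5 (26 nt, A=7 T=5 G=5 C=9): GC 14/26 = 53.8% ✓; Tm = 2·12 + 4·14 = 80°C ✓ — passes.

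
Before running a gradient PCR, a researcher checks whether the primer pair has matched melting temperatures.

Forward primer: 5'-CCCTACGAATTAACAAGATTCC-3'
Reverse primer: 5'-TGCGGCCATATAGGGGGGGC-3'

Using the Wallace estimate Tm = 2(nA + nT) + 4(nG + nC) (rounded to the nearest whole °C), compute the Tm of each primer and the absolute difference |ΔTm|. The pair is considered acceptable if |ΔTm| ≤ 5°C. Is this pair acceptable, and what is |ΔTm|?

|ΔTm| = 6°C; the pair is not acceptable.

Forward: A=8 T=5 G=2 C=7 → Tm = 2·13 + 4·9 = 62°C.
Reverse: A=3 T=3 G=10 C=4 → Tm = 2·6 + 4·14 = 68°C.
|ΔTm| = |62 − 68| = 6°C, > 5°C.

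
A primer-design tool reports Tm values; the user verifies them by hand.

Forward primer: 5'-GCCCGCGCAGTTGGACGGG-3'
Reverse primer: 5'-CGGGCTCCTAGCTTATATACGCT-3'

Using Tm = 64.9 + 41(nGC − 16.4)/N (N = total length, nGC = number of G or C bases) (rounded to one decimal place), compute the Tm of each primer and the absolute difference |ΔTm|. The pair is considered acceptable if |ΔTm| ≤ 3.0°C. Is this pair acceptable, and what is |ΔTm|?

|ΔTm| = 4.8°C; the pair is not acceptable.

Forward: G+C = 15, N = 19 → Tm = 64.9 + 41·(15 − 16.4)/19 = 61.9°C.
Reverse: G+C = 12, N = 23 → Tm = 64.9 + 41·(12 − 16.4)/23 = 57.1°C.
|ΔTm| = |61.9 − 57.1| = 4.8°C, > 3.0°C.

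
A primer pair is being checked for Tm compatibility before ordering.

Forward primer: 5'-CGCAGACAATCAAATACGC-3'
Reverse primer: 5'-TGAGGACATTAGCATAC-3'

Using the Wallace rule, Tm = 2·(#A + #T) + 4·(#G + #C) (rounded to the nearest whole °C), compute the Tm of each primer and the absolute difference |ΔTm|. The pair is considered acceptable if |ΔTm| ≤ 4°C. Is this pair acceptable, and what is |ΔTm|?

|ΔTm| = 8°C; the pair is not acceptable.

Forward: A=8 T=2 G=3 C=6 → Tm = 2·10 + 4·9 = 56°C.
Reverse: A=6 T=4 G=4 C=3 → Tm = 2·10 + 4·7 = 48°C.
|ΔTm| = |56 − 48| = 8°C, > 4°C.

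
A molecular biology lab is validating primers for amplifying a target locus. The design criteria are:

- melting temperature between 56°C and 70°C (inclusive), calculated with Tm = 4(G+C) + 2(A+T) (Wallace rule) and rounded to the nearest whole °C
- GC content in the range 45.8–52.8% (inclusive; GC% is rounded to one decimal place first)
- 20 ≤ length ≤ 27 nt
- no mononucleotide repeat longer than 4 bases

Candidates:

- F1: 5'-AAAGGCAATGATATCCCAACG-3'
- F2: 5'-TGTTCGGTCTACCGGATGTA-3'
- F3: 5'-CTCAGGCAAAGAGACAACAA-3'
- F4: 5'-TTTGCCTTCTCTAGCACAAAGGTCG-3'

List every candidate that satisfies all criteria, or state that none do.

F2 only.

F1 (21 nt, A=9 T=3 G=4 C=5): Tm = 2·12 + 4·9 = 60°C ✓; GC 9/21 = 42.9%, outside 45.8–52.8% ✗; length 21 ✓; longest run = 3 ✓ — fails.
F2 (20 nt, A=3 T=7 G=6 C=4): Tm = 2·10 + 4·10 = 60°C ✓; GC 10/20 = 50.0% ✓; length 20 ✓; longest run = 2 ✓ — passes.
F3 (20 nt, A=10 T=1 G=4 C=5): Tm = 2·11 + 4·9 = 58°C ✓; GC 9/20 = 45.0%, outside 45.8–52.8% ✗; length 20 ✓; longest run = 3 ✓ — fails.
F4 (25 nt, A=5 T=8 G=5 C=7): Tm = 2·13 + 4·12 = 74°C, outside 56–70°C ✗; GC 12/25 = 48.0% ✓; length 25 ✓; longest run = 3 ✓ — fails.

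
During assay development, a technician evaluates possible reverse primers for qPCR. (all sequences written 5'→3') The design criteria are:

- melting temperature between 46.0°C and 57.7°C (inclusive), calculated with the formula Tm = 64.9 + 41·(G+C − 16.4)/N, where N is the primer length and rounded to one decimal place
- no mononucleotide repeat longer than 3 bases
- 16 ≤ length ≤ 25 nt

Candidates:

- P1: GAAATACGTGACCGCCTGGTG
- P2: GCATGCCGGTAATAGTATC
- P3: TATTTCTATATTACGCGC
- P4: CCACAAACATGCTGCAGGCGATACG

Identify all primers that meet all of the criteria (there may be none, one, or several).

P1 (21 nt, A=5 T=4 G=7 C=5): Tm = 64.9 + 41·(12 − 16.4)/21 = 56.3°C ✓; longest run = 3 ✓; length 21 ✓ — passes.
P2 (19 nt, A=5 T=5 G=5 C=4): Tm = 64.9 + 41·(9 − 16.4)/19 = 48.9°C ✓; longest run = 2 ✓; length 19 ✓ — passes.
P3 (18 nt, A=4 T=8 G=2 C=4): Tm = 64.9 + 41·(6 − 16.4)/18 = 41.2°C, outside 46.0–57.7°C ✗; longest run = 3 ✓; length 18 ✓ — fails.
P4 (25 nt, A=8 T=3 G=6 C=8): Tm = 64.9 + 41·(14 − 16.4)/25 = 61.0°C, outside 46.0–57.7°C ✗; longest run = 3 ✓; length 25 ✓ — fails.

P1 and P2.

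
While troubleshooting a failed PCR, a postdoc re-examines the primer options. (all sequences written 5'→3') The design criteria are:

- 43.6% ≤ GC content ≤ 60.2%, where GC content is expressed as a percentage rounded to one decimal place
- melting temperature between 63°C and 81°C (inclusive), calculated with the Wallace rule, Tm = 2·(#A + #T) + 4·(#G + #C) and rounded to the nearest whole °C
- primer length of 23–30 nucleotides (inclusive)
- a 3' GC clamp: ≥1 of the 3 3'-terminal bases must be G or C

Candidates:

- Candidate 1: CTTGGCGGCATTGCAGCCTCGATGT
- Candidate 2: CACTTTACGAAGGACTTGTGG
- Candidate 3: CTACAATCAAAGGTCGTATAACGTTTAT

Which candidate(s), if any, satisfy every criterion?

Candidate 1 only.

Candidate 1 (25 nt, A=3 T=7 G=8 C=7): GC 15/25 = 60.0% ✓; Tm = 2·10 + 4·15 = 80°C ✓; length 25 ✓; 3' end TGT has 1 G/C ✓ — passes.
Candidate 2 (21 nt, A=5 T=6 G=6 C=4): GC 10/21 = 47.6% ✓; Tm = 2·11 + 4·10 = 62°C, outside 63–81°C ✗; length 21, outside 23–30 ✗; 3' end TGG has 2 G/C ✓ — fails.
Candidate 3 (28 nt, A=10 T=9 G=4 C=5): GC 9/28 = 32.1%, outside 43.6–60.2% ✗; Tm = 2·19 + 4·9 = 74°C ✓; length 28 ✓; 3' end TAT has 0 G/C, need ≥1 ✗ — fails.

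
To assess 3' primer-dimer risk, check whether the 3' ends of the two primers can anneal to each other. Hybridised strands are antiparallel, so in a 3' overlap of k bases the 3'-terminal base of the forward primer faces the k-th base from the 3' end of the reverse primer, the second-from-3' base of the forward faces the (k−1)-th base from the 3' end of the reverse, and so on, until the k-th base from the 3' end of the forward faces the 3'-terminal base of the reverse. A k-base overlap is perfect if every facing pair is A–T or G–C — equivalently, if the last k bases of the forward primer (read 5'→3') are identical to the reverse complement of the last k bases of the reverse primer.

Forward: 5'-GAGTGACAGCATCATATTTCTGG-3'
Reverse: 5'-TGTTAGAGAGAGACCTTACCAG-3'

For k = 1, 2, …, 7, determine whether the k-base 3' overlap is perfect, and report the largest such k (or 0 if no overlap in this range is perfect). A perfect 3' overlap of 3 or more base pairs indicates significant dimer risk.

Longest perfect overlap: 4 complementary base pairs; significant dimer risk (threshold 3).

Last 7 bases (5'→3') — forward …TTTCTGG, reverse …TTACCAG.
Reverse complement of the reverse primer's last 7 bases: CTGGTAA; its first k bases are the reverse complement of the reverse primer's last k bases, so a perfect k-base overlap needs the forward primer's last k bases to equal them.
Comparing (forward last k vs required): k=1: G vs C ✗; k=2: GG vs CT ✗; k=3: TGG vs CTG ✗; k=4: CTGG vs CTGG ✓; k=5: TCTGG vs CTGGT ✗; k=6: TTCTGG vs CTGGTA ✗; k=7: TTTCTGG vs CTGGTAA ✗.
Only k = 4 is perfect, so the longest perfect 3' overlap is 4.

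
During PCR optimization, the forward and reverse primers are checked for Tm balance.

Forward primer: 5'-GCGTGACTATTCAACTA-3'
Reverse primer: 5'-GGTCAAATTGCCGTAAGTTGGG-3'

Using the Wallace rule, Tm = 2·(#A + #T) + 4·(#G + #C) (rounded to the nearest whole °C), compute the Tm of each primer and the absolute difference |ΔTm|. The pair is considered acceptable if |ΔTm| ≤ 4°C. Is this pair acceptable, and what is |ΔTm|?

Forward: A=5 T=5 G=3 C=4 → Tm = 2·10 + 4·7 = 48°C.
Reverse: A=5 T=6 G=8 C=3 → Tm = 2·11 + 4·11 = 66°C.
|ΔTm| = |48 − 66| = 18°C, > 4°C.

|ΔTm| = 18°C; the pair is not acceptable.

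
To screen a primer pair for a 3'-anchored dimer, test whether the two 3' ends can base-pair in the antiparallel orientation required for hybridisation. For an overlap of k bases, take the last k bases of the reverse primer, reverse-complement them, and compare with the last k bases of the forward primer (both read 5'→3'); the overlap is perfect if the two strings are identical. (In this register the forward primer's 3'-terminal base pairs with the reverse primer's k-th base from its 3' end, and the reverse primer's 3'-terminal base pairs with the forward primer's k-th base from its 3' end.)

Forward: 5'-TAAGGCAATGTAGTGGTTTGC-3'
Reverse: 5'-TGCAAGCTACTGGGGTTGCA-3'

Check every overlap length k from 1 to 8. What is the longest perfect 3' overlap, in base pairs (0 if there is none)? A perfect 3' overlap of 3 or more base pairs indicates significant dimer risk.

Longest perfect overlap: 3 complementary base pairs; significant dimer risk (threshold 3).

Last 8 bases (5'→3') — forward …TGGTTTGC, reverse …GGGTTGCA.
Reverse complement of the reverse primer's last 8 bases: TGCAACCC; its first k bases are the reverse complement of the reverse primer's last k bases, so a perfect k-base overlap needs the forward primer's last k bases to equal them.
Comparing (forward last k vs required): k=1: C vs T ✗; k=2: GC vs TG ✗; k=3: TGC vs TGC ✓; k=4: TTGC vs TGCA ✗; k=5: TTTGC vs TGCAA ✗; k=6: GTTTGC vs TGCAAC ✗; k=7: GGTTTGC vs TGCAACC ✗; k=8: TGGTTTGC vs TGCAACCC ✗.
Only k = 3 is perfect, so the longest perfect 3' overlap is 3.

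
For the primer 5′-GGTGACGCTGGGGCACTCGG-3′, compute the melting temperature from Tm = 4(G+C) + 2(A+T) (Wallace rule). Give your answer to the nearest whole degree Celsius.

70°C

Base counts: A=2, T=3, G=10, C=5 (length 20).
Tm = 2·(2+3) + 4·(10+5) = 2·5 + 4·15 = 10 + 60 = 70°C.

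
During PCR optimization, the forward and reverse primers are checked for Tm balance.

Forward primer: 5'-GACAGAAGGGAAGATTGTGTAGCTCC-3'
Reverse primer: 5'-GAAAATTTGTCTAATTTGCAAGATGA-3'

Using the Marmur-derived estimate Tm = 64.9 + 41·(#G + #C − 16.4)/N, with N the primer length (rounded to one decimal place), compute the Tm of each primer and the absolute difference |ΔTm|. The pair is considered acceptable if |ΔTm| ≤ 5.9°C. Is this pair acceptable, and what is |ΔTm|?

Forward: G+C = 13, N = 26 → Tm = 64.9 + 41·(13 − 16.4)/26 = 59.5°C.
Reverse: G+C = 7, N = 26 → Tm = 64.9 + 41·(7 − 16.4)/26 = 50.1°C.
|ΔTm| = |59.5 − 50.1| = 9.4°C, > 5.9°C.

|ΔTm| = 9.4°C; the pair is not acceptable.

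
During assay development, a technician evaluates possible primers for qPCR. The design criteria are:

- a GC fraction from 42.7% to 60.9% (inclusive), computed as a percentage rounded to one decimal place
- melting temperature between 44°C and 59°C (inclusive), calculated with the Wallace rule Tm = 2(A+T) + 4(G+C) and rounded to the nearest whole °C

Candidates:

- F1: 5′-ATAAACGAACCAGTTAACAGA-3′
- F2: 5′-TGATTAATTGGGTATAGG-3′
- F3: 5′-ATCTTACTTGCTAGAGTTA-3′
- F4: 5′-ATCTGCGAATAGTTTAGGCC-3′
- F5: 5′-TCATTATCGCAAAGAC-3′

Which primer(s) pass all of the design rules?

F4 only.

F1 (21 nt, A=11 T=3 G=3 C=4): GC 7/21 = 33.3%, outside 42.7–60.9% ✗; Tm = 2·14 + 4·7 = 56°C ✓ — fails.
F2 (18 nt, A=5 T=7 G=6 C=0): GC 6/18 = 33.3%, outside 42.7–60.9% ✗; Tm = 2·12 + 4·6 = 48°C ✓ — fails.
F3 (19 nt, A=5 T=8 G=3 C=3): GC 6/19 = 31.6%, outside 42.7–60.9% ✗; Tm = 2·13 + 4·6 = 50°C ✓ — fails.
F4 (20 nt, A=5 T=6 G=5 C=4): GC 9/20 = 45.0% ✓; Tm = 2·11 + 4·9 = 58°C ✓ — passes.
F5 (16 nt, A=6 T=4 G=2 C=4): GC 6/16 = 37.5%, outside 42.7–60.9% ✗; Tm = 2·10 + 4·6 = 44°C ✓ — fails.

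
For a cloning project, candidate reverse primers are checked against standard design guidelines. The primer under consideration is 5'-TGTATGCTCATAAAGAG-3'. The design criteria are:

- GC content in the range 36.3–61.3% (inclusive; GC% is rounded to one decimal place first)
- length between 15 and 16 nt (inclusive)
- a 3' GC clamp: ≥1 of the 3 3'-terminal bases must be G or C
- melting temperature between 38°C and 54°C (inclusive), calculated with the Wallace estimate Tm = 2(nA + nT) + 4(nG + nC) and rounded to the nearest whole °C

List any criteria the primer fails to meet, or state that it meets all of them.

Fails: GC content, length.

Base counts: A=6, T=5, G=4, C=2 (length 17).
GC content: GC 6/17 = 35.3%, outside 36.3–61.3% ✗
length: length 17, outside 15–16 ✗
GC clamp: 3' end GAG has 2 G/C ✓
Tm: Tm = 2·11 + 4·6 = 46°C ✓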